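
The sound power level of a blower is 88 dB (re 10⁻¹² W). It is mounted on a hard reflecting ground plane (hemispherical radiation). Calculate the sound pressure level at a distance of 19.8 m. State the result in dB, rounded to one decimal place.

The power spreads over a hemisphere of area 2π·r², so L_p = L_w − 10·log₁₀(2π·r²).
2π·r² = 2463 m², 10·log₁₀ of that is 33.915 dB.
L_p = 88 − 33.915 = 54.08 dB.

54.1 dB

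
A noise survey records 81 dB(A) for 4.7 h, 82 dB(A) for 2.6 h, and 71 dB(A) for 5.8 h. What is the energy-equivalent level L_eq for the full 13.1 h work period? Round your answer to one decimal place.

The energy average is taken in the linear domain: L_eq = 10·log₁₀[(Σ tᵢ·10^(Lᵢ/10))/T], T = 13.1 h.
Σ tᵢ·10^(Lᵢ/10) = 4.7·10^(81/10) + 2.6·10^(82/10) + 5.8·10^(71/10) = 1.077e+09.
L_eq = 10·log₁₀(1.077e+09/13.1) = 79.15 dB(A).

79.1 dB(A)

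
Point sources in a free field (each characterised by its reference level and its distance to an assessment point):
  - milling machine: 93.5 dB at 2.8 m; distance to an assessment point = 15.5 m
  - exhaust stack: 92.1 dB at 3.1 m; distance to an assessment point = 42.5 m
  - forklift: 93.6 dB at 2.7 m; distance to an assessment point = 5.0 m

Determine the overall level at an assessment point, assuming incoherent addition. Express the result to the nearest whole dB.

Apply inverse-square spreading to bring every level to the receiver, then sum 10^(L/10).
milling machine: 93.5 − 20·log₁₀(15.5/2.8) = 93.5 − 14.86 = 78.64 dB.
exhaust stack: 92.1 − 20·log₁₀(42.5/3.1) = 92.1 − 22.74 = 69.36 dB.
forklift: 93.6 − 20·log₁₀(5.0/2.7) = 93.6 − 5.35 = 88.25 dB.
Σ 10^(L/10) = 7.497e+08 → L_total = 10·log₁₀(7.497e+08) = 88.75 dB.

89 dB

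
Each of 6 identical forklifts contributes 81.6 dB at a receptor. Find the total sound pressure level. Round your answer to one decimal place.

L_total = L₁ + 10·log₁₀ N for N identical incoherent sources.
L_total = 81.6 + 10·log₁₀(6) = 81.6 + 7.782 = 89.38 dB.

89.4 dB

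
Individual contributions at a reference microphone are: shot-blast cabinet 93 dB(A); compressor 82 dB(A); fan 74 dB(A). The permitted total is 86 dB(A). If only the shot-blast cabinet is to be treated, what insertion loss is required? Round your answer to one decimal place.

Fixed contribution from the other sources: Σ 10^(L/10) = 10^(82/10) + 10^(74/10) = 1.836e+08 (82.64 dB(A)).
The limit corresponds to 10^(86/10) = 3.981e+08; subtracting the fixed part leaves 2.145e+08 for the shot-blast cabinet, i.e. 83.31 dB(A).
Required insertion loss = 93 − 83.31 = 9.69 dB.

9.7 dB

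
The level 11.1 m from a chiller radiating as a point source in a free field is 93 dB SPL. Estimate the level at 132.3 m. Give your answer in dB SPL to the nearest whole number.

For a point source, L₂ = L₁ − 20·log₁₀(r₂/r₁).
L₂ = 93 − 20·log₁₀(132.3/11.1) = 93 − 21.525 = 71.48 dB SPL.

71 dB SPL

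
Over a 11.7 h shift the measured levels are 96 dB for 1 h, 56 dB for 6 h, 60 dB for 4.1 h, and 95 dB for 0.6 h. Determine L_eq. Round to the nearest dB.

87 dB

Weight each interval's intensity by its duration and average over T = 11.7 h:
Σ tᵢ·10^(Lᵢ/10) = 1·10^(96/10) + 6·10^(56/10) + 4.1·10^(60/10) + 0.6·10^(95/10) = 5.885e+09.
L_eq = 10·log₁₀(5.885e+09/11.7) = 87.02 dB.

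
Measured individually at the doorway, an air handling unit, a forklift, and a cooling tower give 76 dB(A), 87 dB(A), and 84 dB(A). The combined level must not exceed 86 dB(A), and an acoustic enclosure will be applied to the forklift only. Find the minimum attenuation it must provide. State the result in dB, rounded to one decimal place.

6.7 dB

Fixed contribution from the other sources: Σ 10^(L/10) = 10^(76/10) + 10^(84/10) = 2.910e+08 (84.64 dB(A)).
To meet 86 dB(A) overall, the treated forklift may contribute at most 10^(86/10) − 2.910e+08 = 1.071e+08, i.e. 80.30 dB(A).
Required insertion loss = 87 − 80.30 = 6.70 dB.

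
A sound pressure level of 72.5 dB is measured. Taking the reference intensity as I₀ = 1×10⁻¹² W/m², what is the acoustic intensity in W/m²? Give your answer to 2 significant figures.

1.8e-05 W/m²

L = 10·log₁₀(I/I₀) ⇒ I = I₀·10^(L/10) = 10⁻¹² × 10^7.25.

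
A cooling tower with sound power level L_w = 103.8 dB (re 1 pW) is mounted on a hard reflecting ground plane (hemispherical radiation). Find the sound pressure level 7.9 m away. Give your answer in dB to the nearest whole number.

78 dB

The power spreads over a hemisphere of area 2π·r², so L_p = L_w − 10·log₁₀(2π·r²).
2π·r² = 392.1 m², 10·log₁₀ of that is 25.934 dB.
L_p = 103.8 − 25.934 = 77.87 dB.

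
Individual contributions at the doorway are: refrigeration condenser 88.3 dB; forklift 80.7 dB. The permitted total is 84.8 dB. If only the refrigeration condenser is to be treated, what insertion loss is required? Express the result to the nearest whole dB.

Fixed contribution from the other source: Σ 10^(L/10) = 10^(80.7/10) = 1.175e+08 (80.70 dB).
The limit corresponds to 10^(84.8/10) = 3.020e+08; subtracting the fixed part leaves 1.845e+08 for the refrigeration condenser, i.e. 82.66 dB.
Required insertion loss = 88.3 − 82.66 = 5.64 dB.

6 dB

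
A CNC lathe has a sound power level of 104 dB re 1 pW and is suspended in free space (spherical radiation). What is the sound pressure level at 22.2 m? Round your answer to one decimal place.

66.1 dB

Free-field spherical radiation: L_p = L_w − 10·log₁₀(4π·r²), r = 22.2 m.
4π·r² = 6193 m², 10·log₁₀ of that is 37.919 dB.
L_p = 104 − 37.919 = 66.08 dB.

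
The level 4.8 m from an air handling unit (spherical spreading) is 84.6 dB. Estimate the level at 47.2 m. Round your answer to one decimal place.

For a point source, L₂ = L₁ − 20·log₁₀(r₂/r₁).
L₂ = 84.6 − 20·log₁₀(47.2/4.8) = 84.6 − 19.854 = 64.75 dB.

64.7 dB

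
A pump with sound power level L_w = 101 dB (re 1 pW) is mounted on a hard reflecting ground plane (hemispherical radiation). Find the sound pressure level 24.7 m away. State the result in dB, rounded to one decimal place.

65.2 dB

The power spreads over a hemisphere of area 2π·r², so L_p = L_w − 10·log₁₀(2π·r²).
2π·r² = 3833 m², 10·log₁₀ of that is 35.836 dB.
L_p = 101 − 35.836 = 65.16 dB.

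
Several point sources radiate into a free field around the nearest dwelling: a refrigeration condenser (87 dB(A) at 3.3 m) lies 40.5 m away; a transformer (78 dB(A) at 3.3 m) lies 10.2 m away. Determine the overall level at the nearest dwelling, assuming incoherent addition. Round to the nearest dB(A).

70 dB(A)

First find each source's level at the receiver (point-source: −20·log₁₀(r/r_ref)), then combine on an intensity basis.
refrigeration condenser: 87 − 20·log₁₀(40.5/3.3) = 87 − 21.78 = 65.22 dB(A).
transformer: 78 − 20·log₁₀(10.2/3.3) = 78 − 9.80 = 68.20 dB(A).
Σ 10^(L/10) = 9.932e+06 → L_total = 10·log₁₀(9.932e+06) = 69.97 dB(A).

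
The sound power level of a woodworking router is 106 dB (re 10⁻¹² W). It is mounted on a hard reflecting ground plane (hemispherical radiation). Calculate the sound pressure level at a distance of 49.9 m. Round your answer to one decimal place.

64.1 dB

The power spreads over a hemisphere of area 2π·r², so L_p = L_w − 10·log₁₀(2π·r²).
2π·r² = 1.565e+04 m², 10·log₁₀ of that is 41.944 dB.
L_p = 106 − 41.944 = 64.06 dB.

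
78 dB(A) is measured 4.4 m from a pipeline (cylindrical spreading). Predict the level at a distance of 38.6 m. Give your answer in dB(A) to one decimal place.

Cylindrical spreading from a line source gives a 10·log₁₀(r₂/r₁) drop.
L₂ = 78 − 10·log₁₀(38.6/4.4) = 78 − 9.431 = 68.57 dB(A).

68.6 dB(A)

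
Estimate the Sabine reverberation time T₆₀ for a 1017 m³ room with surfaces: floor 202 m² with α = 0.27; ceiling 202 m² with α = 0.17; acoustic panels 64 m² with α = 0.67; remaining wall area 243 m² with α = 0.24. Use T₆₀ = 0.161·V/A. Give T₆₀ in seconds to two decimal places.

Total absorption A = 202·0.27 + 202·0.17 + 64·0.67 + 243·0.24 = 190.08 m² sabins.
T₆₀ = 0.161 × 1017 / 190.08 = 0.861 s.

0.86 s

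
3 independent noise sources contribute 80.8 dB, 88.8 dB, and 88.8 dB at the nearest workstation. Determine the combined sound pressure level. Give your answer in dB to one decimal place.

Incoherent sources combine by intensity addition: L_total = 10·log₁₀(Σ 10^(L_i/10)).
Σ 10^(L/10) = 10^(80.8/10) + 10^(88.8/10) + 10^(88.8/10) = 1.637e+09.
L_total = 10·log₁₀(1.637e+09) = 92.14 dB.

92.1 dB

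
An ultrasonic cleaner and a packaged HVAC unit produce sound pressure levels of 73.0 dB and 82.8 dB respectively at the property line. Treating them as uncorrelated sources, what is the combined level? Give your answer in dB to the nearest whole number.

Incoherent sources combine by intensity addition: L_total = 10·log₁₀(Σ 10^(L_i/10)).
Σ 10^(L/10) = 10^(73.0/10) + 10^(82.8/10) = 2.105e+08.
L_total = 10·log₁₀(2.105e+08) = 83.23 dB.

83 dB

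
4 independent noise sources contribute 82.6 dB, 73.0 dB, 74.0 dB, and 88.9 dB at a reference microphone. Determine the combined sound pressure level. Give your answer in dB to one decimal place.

Incoherent sources combine by intensity addition: L_total = 10·log₁₀(Σ 10^(L_i/10)).
Σ 10^(L/10) = 10^(82.6/10) + 10^(73.0/10) + 10^(74.0/10) + 10^(88.9/10) = 1.003e+09.
L_total = 10·log₁₀(1.003e+09) = 90.01 dB.

90.0 dB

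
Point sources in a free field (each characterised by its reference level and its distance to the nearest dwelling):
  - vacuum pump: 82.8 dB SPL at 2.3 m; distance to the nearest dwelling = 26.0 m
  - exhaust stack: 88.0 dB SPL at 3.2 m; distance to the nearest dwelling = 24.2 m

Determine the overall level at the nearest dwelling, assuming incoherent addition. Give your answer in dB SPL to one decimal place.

71.0 dB SPL

Propagate each source to the receiver with L = L_ref − 20·log₁₀(r/r_ref), then add intensities.
vacuum pump: 82.8 − 20·log₁₀(26.0/2.3) = 82.8 − 21.06 = 61.74 dB SPL.
exhaust stack: 88.0 − 20·log₁₀(24.2/3.2) = 88.0 − 17.57 = 70.43 dB SPL.
Σ 10^(L/10) = 1.252e+07 → L_total = 10·log₁₀(1.252e+07) = 70.98 dB SPL.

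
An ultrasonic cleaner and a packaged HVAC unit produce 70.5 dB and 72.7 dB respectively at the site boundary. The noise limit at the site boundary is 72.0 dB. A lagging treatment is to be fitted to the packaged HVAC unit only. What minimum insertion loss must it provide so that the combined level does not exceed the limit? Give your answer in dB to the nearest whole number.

The untreated sources together contribute 10^(70.5/10) = 1.122e+07, i.e. 70.50 dB.
To meet 72.0 dB overall, the treated packaged HVAC unit may contribute at most 10^(72.0/10) − 1.122e+07 = 4.629e+06, i.e. 66.65 dB.
So the packaged HVAC unit must be reduced from 72.7 to 66.65 dB: IL = 6.05 dB.

6 dB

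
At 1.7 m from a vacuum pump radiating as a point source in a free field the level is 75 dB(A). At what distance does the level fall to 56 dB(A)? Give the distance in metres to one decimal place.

The 19.0 dB drop corresponds to a distance ratio of 10^(19.0/20) for a point source.
r₂ = 1.7·10^((75−56)/20) = 1.7·10^(19.0/20) = 15.15 m.

15.2 m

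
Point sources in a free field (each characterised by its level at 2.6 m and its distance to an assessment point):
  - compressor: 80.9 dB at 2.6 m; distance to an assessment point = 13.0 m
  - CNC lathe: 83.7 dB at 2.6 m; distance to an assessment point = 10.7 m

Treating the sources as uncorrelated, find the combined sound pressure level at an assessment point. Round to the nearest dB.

First find each source's level at the receiver (point-source: −20·log₁₀(r/r_ref)), then combine on an intensity basis.
compressor: 80.9 − 20·log₁₀(13.0/2.6) = 80.9 − 13.98 = 66.92 dB.
CNC lathe: 83.7 − 20·log₁₀(10.7/2.6) = 83.7 − 12.29 = 71.41 dB.
Σ 10^(L/10) = 1.876e+07 → L_total = 10·log₁₀(1.876e+07) = 72.73 dB.

73 dB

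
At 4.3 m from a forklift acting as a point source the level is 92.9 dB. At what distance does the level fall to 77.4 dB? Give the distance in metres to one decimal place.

25.6 m

The 15.5 dB drop corresponds to a distance ratio of 10^(15.5/20) for a point source.
r₂ = 4.3·10^((92.9−77.4)/20) = 4.3·10^(15.5/20) = 25.61 m.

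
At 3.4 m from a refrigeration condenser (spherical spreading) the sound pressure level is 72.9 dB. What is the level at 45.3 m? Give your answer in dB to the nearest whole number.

50 dB

Spherical spreading from a point source gives a 20·log₁₀(r₂/r₁) drop.
L₂ = 72.9 − 20·log₁₀(45.3/3.4) = 72.9 − 22.492 = 50.41 dB.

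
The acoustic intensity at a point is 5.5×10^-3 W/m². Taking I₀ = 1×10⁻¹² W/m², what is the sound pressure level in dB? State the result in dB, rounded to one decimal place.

97.4 dB

Dividing by I₀ shifts the exponent by 12: I/I₀ = 5.5×10^9.
L = 10·(0.7404 + 9) = 97.40 dB.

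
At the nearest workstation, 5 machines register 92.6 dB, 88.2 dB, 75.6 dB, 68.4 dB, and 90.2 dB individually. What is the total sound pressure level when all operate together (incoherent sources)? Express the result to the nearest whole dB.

Incoherent sources combine by intensity addition: L_total = 10·log₁₀(Σ 10^(L_i/10)).
Σ 10^(L/10) = 10^(92.6/10) + 10^(88.2/10) + 10^(75.6/10) + 10^(68.4/10) + 10^(90.2/10) = 3.571e+09.
L_total = 10·log₁₀(3.571e+09) = 95.53 dB.

96 dB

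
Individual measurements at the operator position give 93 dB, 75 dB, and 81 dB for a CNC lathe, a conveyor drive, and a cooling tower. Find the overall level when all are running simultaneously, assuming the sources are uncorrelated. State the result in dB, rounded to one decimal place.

For uncorrelated sources the intensities add, so convert each level to linear form, sum, and take 10·log₁₀ of the total.
Σ 10^(L/10) = 10^(93/10) + 10^(75/10) + 10^(81/10) = 2.153e+09.
L_total = 10·log₁₀(2.153e+09) = 93.33 dB.

93.3 dB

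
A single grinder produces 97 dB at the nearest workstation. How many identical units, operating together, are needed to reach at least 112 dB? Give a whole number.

32

N identical sources give L₁ + 10·log₁₀ N, so require 10·log₁₀ N ≥ 112 − 97 = 15.0 dB.
N ≥ 10^(15.0/10) = 31.623, so N = 32.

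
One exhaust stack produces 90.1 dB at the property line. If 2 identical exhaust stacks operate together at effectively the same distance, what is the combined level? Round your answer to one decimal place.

93.1 dB

L_total = L₁ + 10·log₁₀ N for N identical incoherent sources.
L_total = 90.1 + 10·log₁₀(2) = 90.1 + 3.010 = 93.11 dB.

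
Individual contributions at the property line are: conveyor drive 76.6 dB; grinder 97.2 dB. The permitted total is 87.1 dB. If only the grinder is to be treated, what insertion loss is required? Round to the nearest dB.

11 dB

Fixed contribution from the other source: Σ 10^(L/10) = 10^(76.6/10) = 4.571e+07 (76.60 dB).
The limit corresponds to 10^(87.1/10) = 5.129e+08; subtracting the fixed part leaves 4.672e+08 for the grinder, i.e. 86.69 dB.
So the grinder must be reduced from 97.2 to 86.69 dB: IL = 10.51 dB.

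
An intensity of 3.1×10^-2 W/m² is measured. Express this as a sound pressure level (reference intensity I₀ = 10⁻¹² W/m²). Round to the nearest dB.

105 dB

I/I₀ = 3.1×10^-2/10⁻¹² = 3.1×10^10, and L = 10·log₁₀(I/I₀).
L = 10·(0.4914 + 10) = 104.91 dB.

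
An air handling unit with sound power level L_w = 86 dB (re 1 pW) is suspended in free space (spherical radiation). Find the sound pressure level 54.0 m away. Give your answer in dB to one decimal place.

L_p = L_w − 10·log₁₀(4π·r²) with r = 54.0 m.
4π·r² = 3.664e+04 m², 10·log₁₀ of that is 45.640 dB.
L_p = 86 − 45.640 = 40.36 dB.

40.4 dB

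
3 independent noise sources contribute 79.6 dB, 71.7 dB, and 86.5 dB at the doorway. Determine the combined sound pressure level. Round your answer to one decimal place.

87.4 dB

Incoherent sources combine by intensity addition: L_total = 10·log₁₀(Σ 10^(L_i/10)).
Σ 10^(L/10) = 10^(79.6/10) + 10^(71.7/10) + 10^(86.5/10) = 5.527e+08.
L_total = 10·log₁₀(5.527e+08) = 87.42 dB.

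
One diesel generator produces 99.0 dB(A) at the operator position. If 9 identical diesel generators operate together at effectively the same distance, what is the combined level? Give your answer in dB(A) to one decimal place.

108.5 dB(A)

N identical incoherent sources raise the level by 10·log₁₀ N.
L_total = 99.0 + 10·log₁₀(9) = 99.0 + 9.542 = 108.54 dB(A).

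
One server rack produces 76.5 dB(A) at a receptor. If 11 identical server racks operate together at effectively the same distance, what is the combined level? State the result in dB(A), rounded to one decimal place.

86.9 dB(A)

N identical incoherent sources raise the level by 10·log₁₀ N.
L_total = 76.5 + 10·log₁₀(11) = 76.5 + 10.414 = 86.91 dB(A).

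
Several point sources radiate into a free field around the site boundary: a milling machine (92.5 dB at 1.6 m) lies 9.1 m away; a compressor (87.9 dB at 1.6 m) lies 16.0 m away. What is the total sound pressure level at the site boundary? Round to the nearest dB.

78 dB

First find each source's level at the receiver (point-source: −20·log₁₀(r/r_ref)), then combine on an intensity basis.
milling machine: 92.5 − 20·log₁₀(9.1/1.6) = 92.5 − 15.10 = 77.40 dB.
compressor: 87.9 − 20·log₁₀(16.0/1.6) = 87.9 − 20.00 = 67.90 dB.
Σ 10^(L/10) = 6.114e+07 → L_total = 10·log₁₀(6.114e+07) = 77.86 dB.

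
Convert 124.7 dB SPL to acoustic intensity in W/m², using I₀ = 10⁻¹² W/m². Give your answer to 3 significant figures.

2.95 W/m²

L = 10·log₁₀(I/I₀) ⇒ I = I₀·10^(L/10) = 10⁻¹² × 10^12.47.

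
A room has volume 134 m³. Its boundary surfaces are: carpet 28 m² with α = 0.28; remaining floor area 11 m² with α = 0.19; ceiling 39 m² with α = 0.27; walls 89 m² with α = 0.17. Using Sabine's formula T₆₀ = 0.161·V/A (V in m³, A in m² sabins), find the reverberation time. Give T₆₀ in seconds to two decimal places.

0.61 s

Total absorption A = 28·0.28 + 11·0.19 + 39·0.27 + 89·0.17 = 35.59 m² sabins.
T₆₀ = 0.161·V/A = 0.161·134/35.59 = 0.606 s.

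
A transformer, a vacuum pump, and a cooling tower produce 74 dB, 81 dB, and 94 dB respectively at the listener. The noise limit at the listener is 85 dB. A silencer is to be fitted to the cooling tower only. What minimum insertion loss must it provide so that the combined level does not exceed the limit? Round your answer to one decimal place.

Fixed contribution from the other sources: Σ 10^(L/10) = 10^(74/10) + 10^(81/10) = 1.510e+08 (81.79 dB).
To meet 85 dB overall, the treated cooling tower may contribute at most 10^(85/10) − 1.510e+08 = 1.652e+08, i.e. 82.18 dB.
Required insertion loss = 94 − 82.18 = 11.82 dB.

11.8 dB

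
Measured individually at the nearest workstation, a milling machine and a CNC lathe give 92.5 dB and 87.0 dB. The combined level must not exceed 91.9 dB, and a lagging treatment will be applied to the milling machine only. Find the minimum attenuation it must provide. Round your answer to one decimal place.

The untreated sources together contribute 10^(87.0/10) = 5.012e+08, i.e. 87.00 dB.
To meet 91.9 dB overall, the treated milling machine may contribute at most 10^(91.9/10) − 5.012e+08 = 1.048e+09, i.e. 90.20 dB.
So the milling machine must be reduced from 92.5 to 90.20 dB: IL = 2.30 dB.

2.3 dB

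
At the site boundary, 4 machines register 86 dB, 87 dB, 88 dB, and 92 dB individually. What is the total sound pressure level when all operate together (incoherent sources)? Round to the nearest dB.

For uncorrelated sources the intensities add, so convert each level to linear form, sum, and take 10·log₁₀ of the total.
Σ 10^(L/10) = 10^(86/10) + 10^(87/10) + 10^(88/10) + 10^(92/10) = 3.115e+09.
L_total = 10·log₁₀(3.115e+09) = 94.93 dB.

95 dB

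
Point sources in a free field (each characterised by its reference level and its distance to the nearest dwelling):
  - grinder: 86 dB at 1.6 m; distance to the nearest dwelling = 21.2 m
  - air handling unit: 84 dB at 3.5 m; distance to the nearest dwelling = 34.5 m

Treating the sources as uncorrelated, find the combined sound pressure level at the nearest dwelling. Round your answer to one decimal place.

66.9 dB

First find each source's level at the receiver (point-source: −20·log₁₀(r/r_ref)), then combine on an intensity basis.
grinder: 86 − 20·log₁₀(21.2/1.6) = 86 − 22.44 = 63.56 dB.
air handling unit: 84 − 20·log₁₀(34.5/3.5) = 84 − 19.88 = 64.12 dB.
Σ 10^(L/10) = 4.853e+06 → L_total = 10·log₁₀(4.853e+06) = 66.86 dB.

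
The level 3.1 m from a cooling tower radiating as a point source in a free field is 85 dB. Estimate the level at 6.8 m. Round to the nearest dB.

78 dB

For a point source, L₂ = L₁ − 20·log₁₀(r₂/r₁).
L₂ = 85 − 20·log₁₀(6.8/3.1) = 85 − 6.823 = 78.18 dB.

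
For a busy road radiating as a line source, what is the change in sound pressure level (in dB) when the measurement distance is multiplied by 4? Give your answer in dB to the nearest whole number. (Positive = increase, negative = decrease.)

-6 dB

With cylindrical spreading the level changes by −10·log₁₀(r₂/r₁).
ΔL = −10·log₁₀(4) = -6.02 dB.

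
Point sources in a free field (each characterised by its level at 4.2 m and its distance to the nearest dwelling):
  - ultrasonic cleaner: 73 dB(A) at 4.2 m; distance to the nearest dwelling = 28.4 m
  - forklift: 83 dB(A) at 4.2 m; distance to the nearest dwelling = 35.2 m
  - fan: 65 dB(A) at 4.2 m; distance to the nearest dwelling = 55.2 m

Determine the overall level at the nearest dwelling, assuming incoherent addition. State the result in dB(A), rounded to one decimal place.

First find each source's level at the receiver (point-source: −20·log₁₀(r/r_ref)), then combine on an intensity basis.
ultrasonic cleaner: 73 − 20·log₁₀(28.4/4.2) = 73 − 16.60 = 56.40 dB(A).
forklift: 83 − 20·log₁₀(35.2/4.2) = 83 − 18.47 = 64.53 dB(A).
fan: 65 − 20·log₁₀(55.2/4.2) = 65 − 22.37 = 42.63 dB(A).
Σ 10^(L/10) = 3.295e+06 → L_total = 10·log₁₀(3.295e+06) = 65.18 dB(A).

65.2 dB(A)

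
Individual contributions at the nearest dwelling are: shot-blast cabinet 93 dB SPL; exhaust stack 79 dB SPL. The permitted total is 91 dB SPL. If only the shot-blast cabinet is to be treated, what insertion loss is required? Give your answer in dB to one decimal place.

Fixed contribution from the other source: Σ 10^(L/10) = 10^(79/10) = 7.943e+07 (79.00 dB SPL).
To meet 91 dB SPL overall, the treated shot-blast cabinet may contribute at most 10^(91/10) − 7.943e+07 = 1.179e+09, i.e. 90.72 dB SPL.
So the shot-blast cabinet must be reduced from 93 to 90.72 dB SPL: IL = 2.28 dB.

2.3 dB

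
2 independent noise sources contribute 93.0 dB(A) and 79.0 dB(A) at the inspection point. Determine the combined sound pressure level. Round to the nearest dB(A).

93 dB(A)

Incoherent sources combine by intensity addition: L_total = 10·log₁₀(Σ 10^(L_i/10)).
Σ 10^(L/10) = 10^(93.0/10) + 10^(79.0/10) = 2.075e+09.
L_total = 10·log₁₀(2.075e+09) = 93.17 dB(A).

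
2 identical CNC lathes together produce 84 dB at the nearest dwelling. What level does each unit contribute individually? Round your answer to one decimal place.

81.0 dB

Dividing the total intensity by 2 lowers the level by 10·log₁₀ 2 = 3.010 dB: L₁ = 84 − 3.010.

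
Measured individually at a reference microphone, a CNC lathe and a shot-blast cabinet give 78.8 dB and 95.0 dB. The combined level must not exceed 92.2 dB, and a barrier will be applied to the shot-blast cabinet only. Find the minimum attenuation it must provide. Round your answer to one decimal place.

3.0 dB

The untreated sources together contribute 10^(78.8/10) = 7.586e+07, i.e. 78.80 dB.
The limit corresponds to 10^(92.2/10) = 1.660e+09; subtracting the fixed part leaves 1.584e+09 for the shot-blast cabinet, i.e. 92.00 dB.
So the shot-blast cabinet must be reduced from 95.0 to 92.00 dB: IL = 3.00 dB.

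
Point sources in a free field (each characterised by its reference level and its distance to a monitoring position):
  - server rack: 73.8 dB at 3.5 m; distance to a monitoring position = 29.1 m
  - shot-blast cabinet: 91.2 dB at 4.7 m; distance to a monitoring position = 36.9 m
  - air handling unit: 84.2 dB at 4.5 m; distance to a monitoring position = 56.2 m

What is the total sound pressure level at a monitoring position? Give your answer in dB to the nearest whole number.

Apply inverse-square spreading to bring every level to the receiver, then sum 10^(L/10).
server rack: 73.8 − 20·log₁₀(29.1/3.5) = 73.8 − 18.40 = 55.40 dB.
shot-blast cabinet: 91.2 − 20·log₁₀(36.9/4.7) = 91.2 − 17.90 = 73.30 dB.
air handling unit: 84.2 − 20·log₁₀(56.2/4.5) = 84.2 − 21.93 = 62.27 dB.
Σ 10^(L/10) = 2.342e+07 → L_total = 10·log₁₀(2.342e+07) = 73.70 dB.

74 dB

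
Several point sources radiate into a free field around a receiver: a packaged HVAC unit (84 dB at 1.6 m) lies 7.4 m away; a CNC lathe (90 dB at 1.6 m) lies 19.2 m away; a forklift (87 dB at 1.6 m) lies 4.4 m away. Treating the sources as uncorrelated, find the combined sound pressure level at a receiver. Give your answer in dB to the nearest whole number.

First find each source's level at the receiver (point-source: −20·log₁₀(r/r_ref)), then combine on an intensity basis.
packaged HVAC unit: 84 − 20·log₁₀(7.4/1.6) = 84 − 13.30 = 70.70 dB.
CNC lathe: 90 − 20·log₁₀(19.2/1.6) = 90 − 21.58 = 68.42 dB.
forklift: 87 − 20·log₁₀(4.4/1.6) = 87 − 8.79 = 78.21 dB.
Σ 10^(L/10) = 8.496e+07 → L_total = 10·log₁₀(8.496e+07) = 79.29 dB.

79 dB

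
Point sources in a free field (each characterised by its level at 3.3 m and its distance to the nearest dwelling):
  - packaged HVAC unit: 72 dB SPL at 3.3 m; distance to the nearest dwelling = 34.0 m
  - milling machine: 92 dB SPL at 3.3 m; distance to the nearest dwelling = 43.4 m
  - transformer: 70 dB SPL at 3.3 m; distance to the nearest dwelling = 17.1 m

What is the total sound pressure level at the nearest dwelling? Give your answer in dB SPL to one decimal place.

First find each source's level at the receiver (point-source: −20·log₁₀(r/r_ref)), then combine on an intensity basis.
packaged HVAC unit: 72 − 20·log₁₀(34.0/3.3) = 72 − 20.26 = 51.74 dB SPL.
milling machine: 92 − 20·log₁₀(43.4/3.3) = 92 − 22.38 = 69.62 dB SPL.
transformer: 70 − 20·log₁₀(17.1/3.3) = 70 − 14.29 = 55.71 dB SPL.
Σ 10^(L/10) = 9.685e+06 → L_total = 10·log₁₀(9.685e+06) = 69.86 dB SPL.

69.9 dB SPL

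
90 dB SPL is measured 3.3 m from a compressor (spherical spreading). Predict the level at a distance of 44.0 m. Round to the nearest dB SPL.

68 dB SPL

For a point source, L₂ = L₁ − 20·log₁₀(r₂/r₁).
L₂ = 90 − 20·log₁₀(44.0/3.3) = 90 − 22.499 = 67.50 dB SPL.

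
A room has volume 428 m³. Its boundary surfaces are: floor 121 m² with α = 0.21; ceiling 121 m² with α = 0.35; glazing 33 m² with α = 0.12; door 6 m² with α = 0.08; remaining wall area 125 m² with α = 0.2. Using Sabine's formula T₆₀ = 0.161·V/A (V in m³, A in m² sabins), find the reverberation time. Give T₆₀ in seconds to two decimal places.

Summing Sᵢαᵢ: 121·0.21 + 121·0.35 + 33·0.12 + 6·0.08 + 125·0.2 = 97.20 m².
T₆₀ = 0.161 × 428 / 97.20 = 0.709 s.

0.71 s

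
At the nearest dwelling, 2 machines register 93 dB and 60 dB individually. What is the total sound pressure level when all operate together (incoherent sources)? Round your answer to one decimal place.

For uncorrelated sources the intensities add, so convert each level to linear form, sum, and take 10·log₁₀ of the total.
Σ 10^(L/10) = 10^(93/10) + 10^(60/10) = 1.996e+09.
L_total = 10·log₁₀(1.996e+09) = 93.00 dB.

93.0 dB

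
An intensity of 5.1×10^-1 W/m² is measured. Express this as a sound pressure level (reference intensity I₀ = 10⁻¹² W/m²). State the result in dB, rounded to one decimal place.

117.1 dB

L = 10·log₁₀(I/I₀) = 10·log₁₀(5.1×10^-1/10⁻¹²) = 10·log₁₀(5.1×10^11).
L = 10·(0.7076 + 11) = 117.08 dB.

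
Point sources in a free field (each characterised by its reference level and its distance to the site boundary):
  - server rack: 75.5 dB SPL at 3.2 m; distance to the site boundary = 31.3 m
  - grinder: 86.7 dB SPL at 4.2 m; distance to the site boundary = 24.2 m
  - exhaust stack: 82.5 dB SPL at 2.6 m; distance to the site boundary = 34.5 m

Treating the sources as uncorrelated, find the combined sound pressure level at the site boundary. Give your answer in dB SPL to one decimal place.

71.9 dB SPL

Propagate each source to the receiver with L = L_ref − 20·log₁₀(r/r_ref), then add intensities.
server rack: 75.5 − 20·log₁₀(31.3/3.2) = 75.5 − 19.81 = 55.69 dB SPL.
grinder: 86.7 − 20·log₁₀(24.2/4.2) = 86.7 − 15.21 = 71.49 dB SPL.
exhaust stack: 82.5 − 20·log₁₀(34.5/2.6) = 82.5 − 22.46 = 60.04 dB SPL.
Σ 10^(L/10) = 1.547e+07 → L_total = 10·log₁₀(1.547e+07) = 71.89 dB SPL.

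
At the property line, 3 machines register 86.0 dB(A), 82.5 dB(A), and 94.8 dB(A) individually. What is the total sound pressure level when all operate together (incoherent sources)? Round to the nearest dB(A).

For uncorrelated sources the intensities add, so convert each level to linear form, sum, and take 10·log₁₀ of the total.
Σ 10^(L/10) = 10^(86.0/10) + 10^(82.5/10) + 10^(94.8/10) = 3.596e+09.
L_total = 10·log₁₀(3.596e+09) = 95.56 dB(A).

96 dB(A)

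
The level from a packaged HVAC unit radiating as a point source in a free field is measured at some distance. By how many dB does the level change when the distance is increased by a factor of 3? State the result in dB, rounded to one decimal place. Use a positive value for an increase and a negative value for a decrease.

Point-source spreading: ΔL = −20·log₁₀(r₂/r₁).
ΔL = −20·log₁₀(3) = -9.54 dB.

-9.5 dB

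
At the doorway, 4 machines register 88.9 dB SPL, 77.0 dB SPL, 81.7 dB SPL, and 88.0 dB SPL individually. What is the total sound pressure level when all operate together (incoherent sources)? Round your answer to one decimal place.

Incoherent sources combine by intensity addition: L_total = 10·log₁₀(Σ 10^(L_i/10)).
Σ 10^(L/10) = 10^(88.9/10) + 10^(77.0/10) + 10^(81.7/10) + 10^(88.0/10) = 1.605e+09.
L_total = 10·log₁₀(1.605e+09) = 92.06 dB SPL.

92.1 dB SPL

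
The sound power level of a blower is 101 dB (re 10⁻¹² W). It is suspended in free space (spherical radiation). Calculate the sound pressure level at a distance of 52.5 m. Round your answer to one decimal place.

The power spreads over a sphere of area 4π·r², so L_p = L_w − 10·log₁₀(4π·r²).
4π·r² = 3.464e+04 m², 10·log₁₀ of that is 45.395 dB.
L_p = 101 − 45.395 = 55.60 dB.

55.6 dB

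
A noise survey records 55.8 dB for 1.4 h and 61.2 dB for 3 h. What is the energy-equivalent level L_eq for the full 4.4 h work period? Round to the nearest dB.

60 dB

The energy average is taken in the linear domain: L_eq = 10·log₁₀[(Σ tᵢ·10^(Lᵢ/10))/T], T = 4.4 h.
Σ tᵢ·10^(Lᵢ/10) = 1.4·10^(55.8/10) + 3·10^(61.2/10) = 4.487e+06.
L_eq = 10·log₁₀(4.487e+06/4.4) = 60.09 dB.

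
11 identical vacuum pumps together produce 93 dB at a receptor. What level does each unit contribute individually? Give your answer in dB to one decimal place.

Dividing the total intensity by 11 lowers the level by 10·log₁₀ 11 = 10.414 dB: L₁ = 93 − 10.414.

82.6 dB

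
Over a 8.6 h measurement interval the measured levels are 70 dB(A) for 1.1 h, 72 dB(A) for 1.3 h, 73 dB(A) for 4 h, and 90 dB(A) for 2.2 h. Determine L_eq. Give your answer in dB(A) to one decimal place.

84.3 dB(A)

L_eq = 10·log₁₀[(1/T)·Σ tᵢ·10^(Lᵢ/10)] with T = 8.6 h.
Σ tᵢ·10^(Lᵢ/10) = 1.1·10^(70/10) + 1.3·10^(72/10) + 4·10^(73/10) + 2.2·10^(90/10) = 2.311e+09.
L_eq = 10·log₁₀(2.311e+09/8.6) = 84.29 dB(A).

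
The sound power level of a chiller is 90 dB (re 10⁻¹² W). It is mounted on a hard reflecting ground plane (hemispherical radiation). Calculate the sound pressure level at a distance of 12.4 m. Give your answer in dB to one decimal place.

60.1 dB

The power spreads over a hemisphere of area 2π·r², so L_p = L_w − 10·log₁₀(2π·r²).
2π·r² = 966.1 m², 10·log₁₀ of that is 29.850 dB.
L_p = 90 − 29.850 = 60.15 dB.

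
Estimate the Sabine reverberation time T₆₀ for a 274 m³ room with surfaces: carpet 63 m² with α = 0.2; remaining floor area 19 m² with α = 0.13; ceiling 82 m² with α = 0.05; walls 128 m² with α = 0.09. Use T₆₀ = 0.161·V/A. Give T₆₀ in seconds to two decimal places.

1.44 s

A = Σ Sᵢαᵢ = 63·0.2 + 19·0.13 + 82·0.05 + 128·0.09 = 30.69 m².
T₆₀ = 0.161 × 274 / 30.69 = 1.437 s.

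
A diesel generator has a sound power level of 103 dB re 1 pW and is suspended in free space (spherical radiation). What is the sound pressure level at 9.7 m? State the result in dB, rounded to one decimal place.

Free-field spherical radiation: L_p = L_w − 10·log₁₀(4π·r²), r = 9.7 m.
4π·r² = 1182 m², 10·log₁₀ of that is 30.728 dB.
L_p = 103 − 30.728 = 72.27 dB.

72.3 dB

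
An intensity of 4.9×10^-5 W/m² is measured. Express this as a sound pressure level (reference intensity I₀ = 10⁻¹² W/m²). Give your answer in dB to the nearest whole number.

Dividing by I₀ shifts the exponent by 12: I/I₀ = 4.9×10^7.
L = 10·(0.6902 + 7) = 76.90 dB.

77 dB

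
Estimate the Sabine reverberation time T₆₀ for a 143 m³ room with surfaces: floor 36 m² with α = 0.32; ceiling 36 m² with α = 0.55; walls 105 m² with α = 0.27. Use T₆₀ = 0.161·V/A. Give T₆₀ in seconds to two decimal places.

0.39 s

A = Σ Sᵢαᵢ = 36·0.32 + 36·0.55 + 105·0.27 = 59.67 m².
T₆₀ = 0.161·V/A = 0.161·143/59.67 = 0.386 s.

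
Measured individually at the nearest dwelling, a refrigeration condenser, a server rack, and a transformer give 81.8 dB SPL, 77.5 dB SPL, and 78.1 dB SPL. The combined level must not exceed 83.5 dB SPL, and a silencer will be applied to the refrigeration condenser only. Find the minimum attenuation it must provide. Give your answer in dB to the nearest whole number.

2 dB

Fixed contribution from the other sources: Σ 10^(L/10) = 10^(77.5/10) + 10^(78.1/10) = 1.208e+08 (80.82 dB SPL).
To meet 83.5 dB SPL overall, the treated refrigeration condenser may contribute at most 10^(83.5/10) − 1.208e+08 = 1.031e+08, i.e. 80.13 dB SPL.
So the refrigeration condenser must be reduced from 81.8 to 80.13 dB SPL: IL = 1.67 dB.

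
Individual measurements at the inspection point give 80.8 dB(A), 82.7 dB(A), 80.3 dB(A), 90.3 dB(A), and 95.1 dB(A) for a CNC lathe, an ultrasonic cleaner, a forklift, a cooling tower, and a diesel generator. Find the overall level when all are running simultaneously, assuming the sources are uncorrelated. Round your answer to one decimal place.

96.7 dB(A)

Incoherent sources combine by intensity addition: L_total = 10·log₁₀(Σ 10^(L_i/10)).
Σ 10^(L/10) = 10^(80.8/10) + 10^(82.7/10) + 10^(80.3/10) + 10^(90.3/10) + 10^(95.1/10) = 4.721e+09.
L_total = 10·log₁₀(4.721e+09) = 96.74 dB(A).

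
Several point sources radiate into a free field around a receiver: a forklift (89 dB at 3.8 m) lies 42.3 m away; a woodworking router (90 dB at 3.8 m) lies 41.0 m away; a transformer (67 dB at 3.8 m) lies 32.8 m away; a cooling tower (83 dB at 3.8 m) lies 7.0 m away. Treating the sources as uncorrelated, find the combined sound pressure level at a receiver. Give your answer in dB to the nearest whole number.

Propagate each source to the receiver with L = L_ref − 20·log₁₀(r/r_ref), then add intensities.
forklift: 89 − 20·log₁₀(42.3/3.8) = 89 − 20.93 = 68.07 dB.
woodworking router: 90 − 20·log₁₀(41.0/3.8) = 90 − 20.66 = 69.34 dB.
transformer: 67 − 20·log₁₀(32.8/3.8) = 67 − 18.72 = 48.28 dB.
cooling tower: 83 − 20·log₁₀(7.0/3.8) = 83 − 5.31 = 77.69 dB.
Σ 10^(L/10) = 7.387e+07 → L_total = 10·log₁₀(7.387e+07) = 78.68 dB.

79 dB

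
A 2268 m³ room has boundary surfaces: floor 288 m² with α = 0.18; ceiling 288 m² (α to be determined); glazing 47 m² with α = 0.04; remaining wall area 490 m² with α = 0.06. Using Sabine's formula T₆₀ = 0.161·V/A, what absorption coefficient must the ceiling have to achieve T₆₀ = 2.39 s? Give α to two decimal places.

From T₆₀ = 0.161·V/A, the target T₆₀ = 2.39 s needs A = 0.161·2268/2.39 = 152.78 m².
Absorption from the other surfaces = 288·0.18 + 47·0.04 + 490·0.06 = 83.12 m², so the ceiling must supply 69.66 m² over 288 m².
α = 69.66/288 = 0.242.

0.24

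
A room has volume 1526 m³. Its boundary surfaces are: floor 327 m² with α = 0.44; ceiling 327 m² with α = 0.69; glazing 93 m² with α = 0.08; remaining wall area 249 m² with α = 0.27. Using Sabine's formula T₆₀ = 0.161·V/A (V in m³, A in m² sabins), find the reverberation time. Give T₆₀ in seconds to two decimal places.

Summing Sᵢαᵢ: 327·0.44 + 327·0.69 + 93·0.08 + 249·0.27 = 444.18 m².
T₆₀ = 0.161·V/A = 0.161·1526/444.18 = 0.553 s.

0.55 s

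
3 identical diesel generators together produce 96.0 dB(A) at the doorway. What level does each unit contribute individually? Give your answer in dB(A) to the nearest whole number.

91 dB(A)

For N identical incoherent sources L_total = L₁ + 10·log₁₀ N, so L₁ = 96.0 − 10·log₁₀(3) = 96.0 − 4.771.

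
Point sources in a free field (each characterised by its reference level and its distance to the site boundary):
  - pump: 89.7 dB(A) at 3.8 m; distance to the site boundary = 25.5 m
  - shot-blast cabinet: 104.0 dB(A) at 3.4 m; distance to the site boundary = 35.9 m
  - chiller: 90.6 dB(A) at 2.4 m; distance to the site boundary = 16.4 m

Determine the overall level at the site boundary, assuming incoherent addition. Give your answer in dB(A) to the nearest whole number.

84 dB(A)

Apply inverse-square spreading to bring every level to the receiver, then sum 10^(L/10).
pump: 89.7 − 20·log₁₀(25.5/3.8) = 89.7 − 16.54 = 73.16 dB(A).
shot-blast cabinet: 104.0 − 20·log₁₀(35.9/3.4) = 104.0 − 20.47 = 83.53 dB(A).
chiller: 90.6 − 20·log₁₀(16.4/2.4) = 90.6 − 16.69 = 73.91 dB(A).
Σ 10^(L/10) = 2.706e+08 → L_total = 10·log₁₀(2.706e+08) = 84.32 dB(A).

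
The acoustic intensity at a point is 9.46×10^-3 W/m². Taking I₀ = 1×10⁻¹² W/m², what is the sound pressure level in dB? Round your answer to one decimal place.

Dividing by I₀ shifts the exponent by 12: I/I₀ = 9.46×10^9.
L = 10·(0.9759 + 9) = 99.76 dB.

99.8 dB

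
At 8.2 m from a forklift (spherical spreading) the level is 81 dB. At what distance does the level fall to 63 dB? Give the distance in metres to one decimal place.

65.1 m

For a point source L₁ − L₂ = 20·log₁₀(r₂/r₁), so r₂ = r₁·10^((L₁−L₂)/20).
r₂ = 8.2·10^((81−63)/20) = 8.2·10^(18.0/20) = 65.13 m.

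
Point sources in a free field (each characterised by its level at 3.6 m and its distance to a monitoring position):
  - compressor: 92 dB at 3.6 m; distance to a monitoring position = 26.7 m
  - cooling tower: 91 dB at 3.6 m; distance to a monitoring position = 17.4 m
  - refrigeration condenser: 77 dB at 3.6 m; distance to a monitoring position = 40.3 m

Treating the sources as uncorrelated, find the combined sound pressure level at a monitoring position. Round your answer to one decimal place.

Apply inverse-square spreading to bring every level to the receiver, then sum 10^(L/10).
compressor: 92 − 20·log₁₀(26.7/3.6) = 92 − 17.40 = 74.60 dB.
cooling tower: 91 − 20·log₁₀(17.4/3.6) = 91 − 13.68 = 77.32 dB.
refrigeration condenser: 77 − 20·log₁₀(40.3/3.6) = 77 − 20.98 = 56.02 dB.
Σ 10^(L/10) = 8.310e+07 → L_total = 10·log₁₀(8.310e+07) = 79.20 dB.

79.2 dB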